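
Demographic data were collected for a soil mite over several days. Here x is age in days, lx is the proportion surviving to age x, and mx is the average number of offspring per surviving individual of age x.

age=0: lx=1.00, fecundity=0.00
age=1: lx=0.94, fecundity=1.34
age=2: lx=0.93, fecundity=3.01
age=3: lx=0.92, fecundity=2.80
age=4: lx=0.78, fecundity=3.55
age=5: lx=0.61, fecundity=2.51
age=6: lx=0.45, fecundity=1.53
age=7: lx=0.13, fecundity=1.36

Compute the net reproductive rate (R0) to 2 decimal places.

lx·mx by age: 0, 1.2596, 2.7993, 2.576, 2.769, 1.5311, 0.6885, 0.1768
R0 = Σ lx·mx = 11.8003 → 11.80

11.80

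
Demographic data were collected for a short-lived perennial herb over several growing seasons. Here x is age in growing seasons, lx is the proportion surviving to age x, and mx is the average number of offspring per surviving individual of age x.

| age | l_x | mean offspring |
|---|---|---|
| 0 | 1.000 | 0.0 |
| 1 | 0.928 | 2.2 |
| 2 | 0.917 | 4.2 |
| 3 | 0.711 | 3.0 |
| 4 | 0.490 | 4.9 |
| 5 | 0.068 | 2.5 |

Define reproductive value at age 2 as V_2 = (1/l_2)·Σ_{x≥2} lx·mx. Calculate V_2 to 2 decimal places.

lx·mx for x ≥ 2: 3.8514, 2.133, 2.401, 0.17 → sum = 8.5554
V_2 = 8.5554 / l_2 = 8.5554 / 0.917 = 9.329771… → 9.33

9.33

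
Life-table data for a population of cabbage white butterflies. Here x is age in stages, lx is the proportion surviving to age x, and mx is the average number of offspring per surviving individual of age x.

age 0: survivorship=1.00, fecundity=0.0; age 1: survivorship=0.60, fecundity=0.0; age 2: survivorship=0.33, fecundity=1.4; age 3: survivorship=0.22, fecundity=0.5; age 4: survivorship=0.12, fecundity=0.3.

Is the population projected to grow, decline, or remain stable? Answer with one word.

declining

R0 = Σ lx·mx = 0 + 0 + 0.462 + 0.11 + 0.036 = 0.608
R0 < 1, so the population is declining.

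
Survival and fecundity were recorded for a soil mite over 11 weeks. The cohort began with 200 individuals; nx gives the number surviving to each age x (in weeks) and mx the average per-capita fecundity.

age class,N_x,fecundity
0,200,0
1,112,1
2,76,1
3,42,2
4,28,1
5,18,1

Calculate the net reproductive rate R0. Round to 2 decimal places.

lx = nx/n0 = nx/200: 1, 0.56, 0.38, 0.21, 0.14, 0.09
lx·mx by age: 0, 0.56, 0.38, 0.42, 0.14, 0.09
R0 = Σ lx·mx = 1.59 → 1.59

1.59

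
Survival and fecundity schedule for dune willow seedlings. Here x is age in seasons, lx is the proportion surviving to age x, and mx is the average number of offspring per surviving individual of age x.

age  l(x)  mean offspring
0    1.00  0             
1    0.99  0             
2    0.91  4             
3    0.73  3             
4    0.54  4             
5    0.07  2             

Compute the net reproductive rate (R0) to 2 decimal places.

8.13

lx·mx by age: 0, 0, 3.64, 2.19, 2.16, 0.14
R0 = Σ lx·mx = 8.13 → 8.13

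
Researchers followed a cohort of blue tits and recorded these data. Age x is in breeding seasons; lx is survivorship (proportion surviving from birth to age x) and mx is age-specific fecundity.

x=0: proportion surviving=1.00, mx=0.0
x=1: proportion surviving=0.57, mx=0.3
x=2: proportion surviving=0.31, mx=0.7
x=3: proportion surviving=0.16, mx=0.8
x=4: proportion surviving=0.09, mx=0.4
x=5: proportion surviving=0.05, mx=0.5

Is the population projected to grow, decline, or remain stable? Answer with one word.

R0 = Σ lx·mx = 0 + 0.171 + 0.217 + 0.128 + 0.036 + 0.025 = 0.577
R0 < 1, so the population is declining.

declining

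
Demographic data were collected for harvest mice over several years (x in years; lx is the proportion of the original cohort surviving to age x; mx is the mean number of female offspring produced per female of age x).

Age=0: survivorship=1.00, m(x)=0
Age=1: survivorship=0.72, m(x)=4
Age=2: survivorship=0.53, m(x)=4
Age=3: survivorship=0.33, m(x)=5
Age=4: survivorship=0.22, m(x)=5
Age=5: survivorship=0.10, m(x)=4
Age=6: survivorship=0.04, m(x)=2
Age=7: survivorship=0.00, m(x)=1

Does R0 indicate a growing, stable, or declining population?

growing

R0 = Σ lx·mx = 0 + 2.88 + 2.12 + 1.65 + 1.1 + 0.4 + 0.08 + 0 = 8.23
R0 > 1, so the population is growing.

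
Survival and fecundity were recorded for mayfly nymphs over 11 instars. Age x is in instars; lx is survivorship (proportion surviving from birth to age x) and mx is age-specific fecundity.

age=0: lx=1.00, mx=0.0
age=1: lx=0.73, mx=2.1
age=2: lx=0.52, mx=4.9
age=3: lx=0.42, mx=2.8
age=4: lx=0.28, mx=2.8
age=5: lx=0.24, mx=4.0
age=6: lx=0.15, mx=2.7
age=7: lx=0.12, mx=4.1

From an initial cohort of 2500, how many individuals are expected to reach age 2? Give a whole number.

Expected survivors = N0 · l_2 = 2500 × 0.52 = 1300 → 1300

1300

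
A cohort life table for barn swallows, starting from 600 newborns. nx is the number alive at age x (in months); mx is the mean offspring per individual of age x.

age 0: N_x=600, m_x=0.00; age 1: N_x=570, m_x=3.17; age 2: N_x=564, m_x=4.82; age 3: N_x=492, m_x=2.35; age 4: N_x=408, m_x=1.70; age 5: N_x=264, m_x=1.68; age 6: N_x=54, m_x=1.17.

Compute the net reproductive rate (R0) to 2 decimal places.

lx = nx/n0 = nx/600: 1, 0.95, 0.94, 0.82, 0.68, 0.44, 0.09
lx·mx by age: 0, 3.0115, 4.5308, 1.927, 1.156, 0.7392, 0.1053
R0 = Σ lx·mx = 11.4698 → 11.47

11.47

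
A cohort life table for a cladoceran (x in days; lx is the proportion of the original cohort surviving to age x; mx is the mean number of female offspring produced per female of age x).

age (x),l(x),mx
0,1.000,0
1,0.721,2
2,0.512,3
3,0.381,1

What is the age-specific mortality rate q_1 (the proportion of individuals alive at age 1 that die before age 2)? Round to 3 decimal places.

q_1 = (l_1 − l_2) / l_1 = (0.721 − 0.512) / 0.721
     = 0.209 / 0.721 = 0.289875… → 0.290

0.290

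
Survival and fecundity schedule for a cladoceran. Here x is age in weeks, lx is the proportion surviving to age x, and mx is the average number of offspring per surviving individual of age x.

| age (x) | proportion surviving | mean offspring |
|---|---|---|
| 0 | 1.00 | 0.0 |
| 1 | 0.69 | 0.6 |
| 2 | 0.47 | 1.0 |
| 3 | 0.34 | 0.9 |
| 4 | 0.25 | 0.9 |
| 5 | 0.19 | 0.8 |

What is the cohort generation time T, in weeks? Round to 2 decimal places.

lx·mx: 0, 0.414, 0.47, 0.306, 0.225, 0.152 → R0 = 1.567
x·lx·mx: 0, 0.414, 0.94, 0.918, 0.9, 0.76 → Σ = 3.932
T = 3.932 / 1.567 = 2.509253… → 2.51

2.51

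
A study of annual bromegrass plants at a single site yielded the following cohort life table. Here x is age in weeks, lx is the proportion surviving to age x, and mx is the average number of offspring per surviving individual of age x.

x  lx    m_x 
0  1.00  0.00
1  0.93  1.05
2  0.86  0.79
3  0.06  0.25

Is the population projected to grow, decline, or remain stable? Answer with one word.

R0 = Σ lx·mx = 0 + 0.9765 + 0.6794 + 0.015 = 1.6709
R0 > 1, so the population is growing.

growing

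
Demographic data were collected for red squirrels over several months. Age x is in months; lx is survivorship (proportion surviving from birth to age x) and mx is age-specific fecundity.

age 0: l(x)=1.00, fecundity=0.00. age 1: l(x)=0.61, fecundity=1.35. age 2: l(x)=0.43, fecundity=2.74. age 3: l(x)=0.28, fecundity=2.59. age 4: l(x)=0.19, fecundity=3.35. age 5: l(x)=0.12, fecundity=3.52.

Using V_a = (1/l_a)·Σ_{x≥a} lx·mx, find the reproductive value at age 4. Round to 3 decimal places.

lx·mx for x ≥ 4: 0.6365, 0.4224 → sum = 1.0589
V_4 = 1.0589 / l_4 = 1.0589 / 0.19 = 5.573158… → 5.573

5.573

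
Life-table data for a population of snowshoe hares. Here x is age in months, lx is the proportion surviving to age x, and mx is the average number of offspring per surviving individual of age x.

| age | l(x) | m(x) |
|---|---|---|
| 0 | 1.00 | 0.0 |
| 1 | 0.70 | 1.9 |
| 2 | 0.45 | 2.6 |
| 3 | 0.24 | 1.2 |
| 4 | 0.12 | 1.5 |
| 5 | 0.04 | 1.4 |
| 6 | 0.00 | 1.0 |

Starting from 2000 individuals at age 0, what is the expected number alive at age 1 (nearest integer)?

1400

Expected survivors = N0 · l_1 = 2000 × 0.70 = 1400 → 1400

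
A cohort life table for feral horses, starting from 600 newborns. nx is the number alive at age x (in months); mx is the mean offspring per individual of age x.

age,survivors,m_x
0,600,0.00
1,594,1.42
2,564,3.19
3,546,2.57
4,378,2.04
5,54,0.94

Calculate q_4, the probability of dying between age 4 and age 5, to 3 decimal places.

0.857

lx = nx/n0 = nx/600: 1, 0.99, 0.94, 0.91, 0.63, 0.09
q_4 = (l_4 − l_5) / l_4 = (0.63 − 0.09) / 0.63
     = 0.54 / 0.63 = 0.857143… → 0.857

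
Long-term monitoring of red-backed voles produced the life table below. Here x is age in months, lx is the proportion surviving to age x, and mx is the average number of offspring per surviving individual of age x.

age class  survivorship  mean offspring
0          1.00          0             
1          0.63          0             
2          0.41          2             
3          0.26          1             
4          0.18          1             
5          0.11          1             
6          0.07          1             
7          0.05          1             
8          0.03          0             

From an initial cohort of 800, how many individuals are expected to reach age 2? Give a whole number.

328

Expected survivors = N0 · l_2 = 800 × 0.41 = 328 → 328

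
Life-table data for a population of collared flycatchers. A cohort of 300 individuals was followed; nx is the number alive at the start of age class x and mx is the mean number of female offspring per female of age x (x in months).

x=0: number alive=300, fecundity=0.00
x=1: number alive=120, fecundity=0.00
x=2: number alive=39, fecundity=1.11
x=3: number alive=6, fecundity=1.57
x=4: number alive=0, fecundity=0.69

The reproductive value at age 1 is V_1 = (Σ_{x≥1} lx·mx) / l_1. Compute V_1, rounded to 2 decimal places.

0.44

lx = nx/n0 = nx/300: 1, 0.4, 0.13, 0.02, 0
lx·mx for x ≥ 1: 0, 0.1443, 0.0314, 0 → sum = 0.1757
V_1 = 0.1757 / l_1 = 0.1757 / 0.4 = 0.43925 → 0.44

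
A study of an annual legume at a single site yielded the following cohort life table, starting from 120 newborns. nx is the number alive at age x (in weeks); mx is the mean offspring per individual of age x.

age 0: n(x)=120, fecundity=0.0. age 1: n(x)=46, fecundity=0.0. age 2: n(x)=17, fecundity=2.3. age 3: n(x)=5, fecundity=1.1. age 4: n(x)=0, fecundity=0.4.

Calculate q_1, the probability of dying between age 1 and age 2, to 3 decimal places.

lx = nx/n0 = nx/120: 1, 0.38333…, 0.14167…, 0.04167…, 0
q_1 = (l_1 − l_2) / l_1 = (0.383333… − 0.141667…) / 0.383333…
     = 0.241667… / 0.383333… = 0.630435… → 0.630

0.630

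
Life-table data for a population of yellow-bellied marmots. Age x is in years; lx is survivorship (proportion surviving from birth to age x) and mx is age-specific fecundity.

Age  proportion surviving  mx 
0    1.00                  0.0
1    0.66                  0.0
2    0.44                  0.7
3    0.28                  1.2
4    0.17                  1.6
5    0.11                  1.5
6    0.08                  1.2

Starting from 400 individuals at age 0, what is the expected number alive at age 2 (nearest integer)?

Expected survivors = N0 · l_2 = 400 × 0.44 = 176 → 176

176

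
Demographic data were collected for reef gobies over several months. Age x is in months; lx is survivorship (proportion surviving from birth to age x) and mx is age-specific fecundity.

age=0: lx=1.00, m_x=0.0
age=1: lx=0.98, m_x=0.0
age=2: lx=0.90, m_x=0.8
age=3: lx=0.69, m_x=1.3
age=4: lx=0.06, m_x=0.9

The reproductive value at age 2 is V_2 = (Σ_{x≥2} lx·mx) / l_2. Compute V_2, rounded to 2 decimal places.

1.86

lx·mx for x ≥ 2: 0.72, 0.897, 0.054 → sum = 1.671
V_2 = 1.671 / l_2 = 1.671 / 0.9 = 1.856667… → 1.86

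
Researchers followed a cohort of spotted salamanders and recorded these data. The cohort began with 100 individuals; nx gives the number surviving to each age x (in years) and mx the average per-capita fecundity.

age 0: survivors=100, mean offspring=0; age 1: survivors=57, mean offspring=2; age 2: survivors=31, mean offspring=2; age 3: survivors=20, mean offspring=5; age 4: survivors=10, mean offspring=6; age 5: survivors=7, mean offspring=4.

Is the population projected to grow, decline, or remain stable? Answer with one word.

growing

lx = nx/n0 = nx/100: 1, 0.57, 0.31, 0.2, 0.1, 0.07
R0 = Σ lx·mx = 0 + 1.14 + 0.62 + 1 + 0.6 + 0.28 = 3.64
R0 > 1, so the population is growing.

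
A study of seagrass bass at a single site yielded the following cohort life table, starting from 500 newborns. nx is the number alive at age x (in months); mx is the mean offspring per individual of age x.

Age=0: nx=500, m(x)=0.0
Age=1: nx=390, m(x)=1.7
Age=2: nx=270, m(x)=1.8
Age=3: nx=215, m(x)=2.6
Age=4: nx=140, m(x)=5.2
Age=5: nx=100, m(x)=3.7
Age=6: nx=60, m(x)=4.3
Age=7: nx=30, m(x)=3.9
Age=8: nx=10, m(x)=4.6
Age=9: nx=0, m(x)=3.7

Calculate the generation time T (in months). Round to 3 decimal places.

lx = nx/n0 = nx/500: 1, 0.78, 0.54, 0.43, 0.28, 0.2, 0.12, 0.06, 0.02, 0
lx·mx: 0, 1.326, 0.972, 1.118, 1.456, 0.74, 0.516, 0.234, 0.092, 0 → R0 = 6.454
x·lx·mx: 0, 1.326, 1.944, 3.354, 5.824, 3.7, 3.096, 1.638, 0.736, 0 → Σ = 21.618
T = 21.618 / 6.454 = 3.349551… → 3.350

3.350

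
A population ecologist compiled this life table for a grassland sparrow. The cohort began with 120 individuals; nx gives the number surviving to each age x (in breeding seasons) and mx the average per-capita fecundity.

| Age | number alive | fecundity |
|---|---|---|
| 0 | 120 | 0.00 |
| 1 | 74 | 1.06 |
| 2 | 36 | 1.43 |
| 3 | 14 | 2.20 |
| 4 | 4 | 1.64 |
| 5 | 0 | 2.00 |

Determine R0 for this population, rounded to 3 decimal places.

lx = nx/n0 = nx/120: 1, 0.61667…, 0.3, 0.11667…, 0.03333…, 0
lx·mx by age: 0, 0.653667…, 0.429, 0.256667…, 0.054667…, 0
R0 = Σ lx·mx = 1.394… → 1.394

1.394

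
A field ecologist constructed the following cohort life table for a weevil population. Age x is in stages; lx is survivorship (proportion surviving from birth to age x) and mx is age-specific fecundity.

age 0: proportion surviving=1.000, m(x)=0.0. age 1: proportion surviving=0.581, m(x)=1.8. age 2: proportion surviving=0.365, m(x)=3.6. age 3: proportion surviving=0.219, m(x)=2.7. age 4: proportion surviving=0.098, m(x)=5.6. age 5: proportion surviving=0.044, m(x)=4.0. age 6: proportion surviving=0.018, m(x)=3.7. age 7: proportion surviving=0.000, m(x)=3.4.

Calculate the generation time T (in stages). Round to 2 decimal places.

lx·mx: 0, 1.0458, 1.314, 0.5913, 0.5488, 0.176, 0.0666, 0 → R0 = 3.7425
x·lx·mx: 0, 1.0458, 2.628, 1.7739, 2.1952, 0.88, 0.3996, 0 → Σ = 8.9225
T = 8.9225 / 3.7425 = 2.384102… → 2.38

2.38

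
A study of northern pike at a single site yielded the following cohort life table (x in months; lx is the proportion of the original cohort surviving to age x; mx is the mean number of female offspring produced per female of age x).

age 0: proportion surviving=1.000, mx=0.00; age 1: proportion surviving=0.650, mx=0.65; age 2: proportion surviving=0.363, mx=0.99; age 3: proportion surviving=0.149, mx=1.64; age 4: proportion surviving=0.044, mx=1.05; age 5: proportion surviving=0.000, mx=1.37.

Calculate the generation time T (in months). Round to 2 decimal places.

lx·mx: 0, 0.4225, 0.35937, 0.24436, 0.0462, 0 → R0 = 1.07243
x·lx·mx: 0, 0.4225, 0.71874, 0.73308, 0.1848, 0 → Σ = 2.05912
T = 2.05912 / 1.07243 = 1.920051… → 1.92

1.92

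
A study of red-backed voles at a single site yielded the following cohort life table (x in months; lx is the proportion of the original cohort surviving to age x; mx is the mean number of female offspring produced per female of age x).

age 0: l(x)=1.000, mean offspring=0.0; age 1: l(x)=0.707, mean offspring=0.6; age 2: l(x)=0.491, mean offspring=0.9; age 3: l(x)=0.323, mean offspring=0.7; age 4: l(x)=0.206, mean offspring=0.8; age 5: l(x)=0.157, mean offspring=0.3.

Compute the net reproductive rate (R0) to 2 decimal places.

1.30

lx·mx by age: 0, 0.4242, 0.4419, 0.2261, 0.1648, 0.0471
R0 = Σ lx·mx = 1.3041 → 1.30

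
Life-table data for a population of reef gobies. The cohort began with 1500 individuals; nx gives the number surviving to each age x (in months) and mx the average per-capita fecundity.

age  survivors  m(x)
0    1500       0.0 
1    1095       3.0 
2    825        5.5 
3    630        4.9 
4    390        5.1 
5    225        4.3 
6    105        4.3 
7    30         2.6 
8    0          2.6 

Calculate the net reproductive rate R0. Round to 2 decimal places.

9.60

lx = nx/n0 = nx/1500: 1, 0.73, 0.55, 0.42, 0.26, 0.15, 0.07, 0.02, 0
lx·mx by age: 0, 2.19, 3.025, 2.058, 1.326, 0.645, 0.301, 0.052, 0
R0 = Σ lx·mx = 9.597 → 9.60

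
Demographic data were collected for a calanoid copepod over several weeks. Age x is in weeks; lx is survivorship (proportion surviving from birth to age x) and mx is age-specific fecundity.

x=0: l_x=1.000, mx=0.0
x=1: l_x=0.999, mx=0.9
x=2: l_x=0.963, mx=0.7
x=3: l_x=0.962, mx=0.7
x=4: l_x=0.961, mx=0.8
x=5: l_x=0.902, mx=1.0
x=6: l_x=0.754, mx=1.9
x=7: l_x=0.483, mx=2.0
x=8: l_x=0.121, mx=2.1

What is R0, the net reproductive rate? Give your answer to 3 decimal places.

6.570

lx·mx by age: 0, 0.8991, 0.6741, 0.6734, 0.7688, 0.902, 1.4326, 0.966, 0.2541
R0 = Σ lx·mx = 6.5701 → 6.570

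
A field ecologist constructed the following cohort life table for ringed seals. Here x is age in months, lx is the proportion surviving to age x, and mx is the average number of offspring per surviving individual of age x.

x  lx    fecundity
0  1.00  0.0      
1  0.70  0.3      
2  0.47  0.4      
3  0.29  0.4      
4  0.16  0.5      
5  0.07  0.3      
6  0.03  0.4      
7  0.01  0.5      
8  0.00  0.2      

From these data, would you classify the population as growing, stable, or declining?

R0 = Σ lx·mx = 0 + 0.21 + 0.188 + 0.116 + 0.08 + 0.021 + 0.012 + 0.005 + 0 = 0.632
R0 < 1, so the population is declining.

declining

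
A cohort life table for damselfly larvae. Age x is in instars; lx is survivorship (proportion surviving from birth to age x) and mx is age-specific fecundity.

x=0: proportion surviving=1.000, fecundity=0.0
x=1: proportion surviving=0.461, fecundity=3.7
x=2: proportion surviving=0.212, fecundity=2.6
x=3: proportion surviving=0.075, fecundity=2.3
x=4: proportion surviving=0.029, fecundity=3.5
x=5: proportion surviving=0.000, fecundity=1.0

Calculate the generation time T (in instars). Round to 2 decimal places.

1.47

lx·mx: 0, 1.7057, 0.5512, 0.1725, 0.1015, 0 → R0 = 2.5309
x·lx·mx: 0, 1.7057, 1.1024, 0.5175, 0.406, 0 → Σ = 3.7316
T = 3.7316 / 2.5309 = 1.474416… → 1.47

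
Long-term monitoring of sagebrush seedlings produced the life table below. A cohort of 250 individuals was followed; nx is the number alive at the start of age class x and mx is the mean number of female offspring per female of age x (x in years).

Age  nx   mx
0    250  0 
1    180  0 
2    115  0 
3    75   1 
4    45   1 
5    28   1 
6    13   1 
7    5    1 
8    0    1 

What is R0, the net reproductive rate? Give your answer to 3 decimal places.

0.664

lx = nx/n0 = nx/250: 1, 0.72, 0.46, 0.3, 0.18, 0.112, 0.052, 0.02, 0
lx·mx by age: 0, 0, 0, 0.3, 0.18, 0.112, 0.052, 0.02, 0
R0 = Σ lx·mx = 0.664 → 0.664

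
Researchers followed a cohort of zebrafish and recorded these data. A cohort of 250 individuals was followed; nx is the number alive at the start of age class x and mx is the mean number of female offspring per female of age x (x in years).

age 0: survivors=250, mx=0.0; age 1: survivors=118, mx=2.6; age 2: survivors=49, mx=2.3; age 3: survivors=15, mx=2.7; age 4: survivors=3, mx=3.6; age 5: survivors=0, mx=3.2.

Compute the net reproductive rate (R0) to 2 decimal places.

1.88

lx = nx/n0 = nx/250: 1, 0.472, 0.196, 0.06, 0.012, 0
lx·mx by age: 0, 1.2272, 0.4508, 0.162, 0.0432, 0
R0 = Σ lx·mx = 1.8832 → 1.88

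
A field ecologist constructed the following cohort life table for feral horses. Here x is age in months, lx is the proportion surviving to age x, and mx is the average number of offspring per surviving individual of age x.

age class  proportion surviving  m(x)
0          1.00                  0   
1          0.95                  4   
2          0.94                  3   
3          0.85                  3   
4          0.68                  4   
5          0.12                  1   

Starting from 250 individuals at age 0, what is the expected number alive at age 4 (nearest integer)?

170

Expected survivors = N0 · l_4 = 250 × 0.68 = 170 → 170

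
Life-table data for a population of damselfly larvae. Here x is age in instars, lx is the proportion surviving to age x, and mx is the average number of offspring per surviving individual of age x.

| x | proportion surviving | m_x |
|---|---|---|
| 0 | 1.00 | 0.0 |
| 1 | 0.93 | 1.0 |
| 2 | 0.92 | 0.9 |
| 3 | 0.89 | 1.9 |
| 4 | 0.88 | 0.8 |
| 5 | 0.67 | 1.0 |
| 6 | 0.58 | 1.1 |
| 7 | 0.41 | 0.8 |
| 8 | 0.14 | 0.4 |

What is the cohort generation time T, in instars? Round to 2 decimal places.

3.49

lx·mx: 0, 0.93, 0.828, 1.691, 0.704, 0.67, 0.638, 0.328, 0.056 → R0 = 5.845
x·lx·mx: 0, 0.93, 1.656, 5.073, 2.816, 3.35, 3.828, 2.296, 0.448 → Σ = 20.397
T = 20.397 / 5.845 = 3.489649… → 3.49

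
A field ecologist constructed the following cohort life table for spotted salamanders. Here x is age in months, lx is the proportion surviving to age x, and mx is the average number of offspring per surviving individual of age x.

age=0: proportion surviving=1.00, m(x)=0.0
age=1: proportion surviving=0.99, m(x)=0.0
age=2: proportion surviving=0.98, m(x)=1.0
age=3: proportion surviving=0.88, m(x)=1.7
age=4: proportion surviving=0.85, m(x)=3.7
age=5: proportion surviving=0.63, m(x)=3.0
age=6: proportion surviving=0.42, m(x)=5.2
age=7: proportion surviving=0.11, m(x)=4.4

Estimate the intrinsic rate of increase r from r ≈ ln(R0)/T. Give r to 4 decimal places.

R0 = Σ lx·mx = 0 + 0 + 0.98 + 1.496 + 3.145 + 1.89 + 2.184 + 0.484 = 10.179
Σ x·lx·mx = 44.97; T = 44.97/10.179 = 4.41792…
r ≈ ln(R0)/T = ln(10.179)/4.41792… = 0.525208… → 0.5252

0.5252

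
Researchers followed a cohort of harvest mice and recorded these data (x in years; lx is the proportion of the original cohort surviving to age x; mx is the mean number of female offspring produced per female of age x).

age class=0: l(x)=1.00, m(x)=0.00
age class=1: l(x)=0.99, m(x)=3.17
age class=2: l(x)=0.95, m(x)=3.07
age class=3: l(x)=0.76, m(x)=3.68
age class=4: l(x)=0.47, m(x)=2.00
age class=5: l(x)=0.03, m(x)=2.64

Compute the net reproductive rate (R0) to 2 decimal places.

9.87

lx·mx by age: 0, 3.1383, 2.9165, 2.7968, 0.94, 0.0792
R0 = Σ lx·mx = 9.8708 → 9.87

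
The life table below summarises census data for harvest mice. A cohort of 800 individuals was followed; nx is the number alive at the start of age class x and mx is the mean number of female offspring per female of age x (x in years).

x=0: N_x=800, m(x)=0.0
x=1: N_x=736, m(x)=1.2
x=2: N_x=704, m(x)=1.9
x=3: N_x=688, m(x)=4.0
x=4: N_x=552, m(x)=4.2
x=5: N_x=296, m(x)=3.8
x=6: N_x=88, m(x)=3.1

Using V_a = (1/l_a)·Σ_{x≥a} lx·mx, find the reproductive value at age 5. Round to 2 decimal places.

lx = nx/n0 = nx/800: 1, 0.92, 0.88, 0.86, 0.69, 0.37, 0.11
lx·mx for x ≥ 5: 1.406, 0.341 → sum = 1.747
V_5 = 1.747 / l_5 = 1.747 / 0.37 = 4.721622… → 4.72

4.72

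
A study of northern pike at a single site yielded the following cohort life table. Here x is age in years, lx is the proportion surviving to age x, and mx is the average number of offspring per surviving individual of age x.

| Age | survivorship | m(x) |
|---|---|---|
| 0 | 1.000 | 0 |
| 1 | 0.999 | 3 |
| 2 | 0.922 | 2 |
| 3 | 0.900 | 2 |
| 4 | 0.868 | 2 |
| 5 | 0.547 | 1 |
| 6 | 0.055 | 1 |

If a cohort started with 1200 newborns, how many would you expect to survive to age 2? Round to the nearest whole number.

1106

Expected survivors = N0 · l_2 = 1200 × 0.922 = 1106.4 → 1106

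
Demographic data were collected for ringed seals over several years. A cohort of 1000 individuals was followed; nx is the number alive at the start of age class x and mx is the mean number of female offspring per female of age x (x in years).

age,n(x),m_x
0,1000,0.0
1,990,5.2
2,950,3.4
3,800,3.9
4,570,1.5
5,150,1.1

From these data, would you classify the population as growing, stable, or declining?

lx = nx/n0 = nx/1000: 1, 0.99, 0.95, 0.8, 0.57, 0.15
R0 = Σ lx·mx = 0 + 5.148 + 3.23 + 3.12 + 0.855 + 0.165 = 12.518
R0 > 1, so the population is growing.

growing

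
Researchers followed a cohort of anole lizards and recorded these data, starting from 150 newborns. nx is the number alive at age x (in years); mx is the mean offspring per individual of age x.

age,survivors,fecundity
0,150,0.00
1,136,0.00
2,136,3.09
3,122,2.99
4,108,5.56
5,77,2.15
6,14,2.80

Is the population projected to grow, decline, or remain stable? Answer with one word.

growing

lx = nx/n0 = nx/150: 1, 0.90667…, 0.90667…, 0.81333…, 0.72, 0.51333…, 0.09333…
R0 = Σ lx·mx = 0 + 0 + 2.8016… + 2.431867… + 4.0032 + 1.103667… + 0.261333… = 10.601667…
R0 > 1, so the population is growing.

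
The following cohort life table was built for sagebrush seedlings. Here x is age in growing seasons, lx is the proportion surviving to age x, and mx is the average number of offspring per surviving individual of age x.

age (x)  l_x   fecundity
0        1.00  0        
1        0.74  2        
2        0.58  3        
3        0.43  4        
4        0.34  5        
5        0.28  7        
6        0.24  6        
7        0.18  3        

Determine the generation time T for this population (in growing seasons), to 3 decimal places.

3.699

lx·mx: 0, 1.48, 1.74, 1.72, 1.7, 1.96, 1.44, 0.54 → R0 = 10.58
x·lx·mx: 0, 1.48, 3.48, 5.16, 6.8, 9.8, 8.64, 3.78 → Σ = 39.14
T = 39.14 / 10.58 = 3.699433… → 3.699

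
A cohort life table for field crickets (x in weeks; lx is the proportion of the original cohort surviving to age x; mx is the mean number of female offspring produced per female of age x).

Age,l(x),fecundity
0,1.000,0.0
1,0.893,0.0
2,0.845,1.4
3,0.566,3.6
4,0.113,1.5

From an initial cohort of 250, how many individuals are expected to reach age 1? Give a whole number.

Expected survivors = N0 · l_1 = 250 × 0.893 = 223.25 → 223

223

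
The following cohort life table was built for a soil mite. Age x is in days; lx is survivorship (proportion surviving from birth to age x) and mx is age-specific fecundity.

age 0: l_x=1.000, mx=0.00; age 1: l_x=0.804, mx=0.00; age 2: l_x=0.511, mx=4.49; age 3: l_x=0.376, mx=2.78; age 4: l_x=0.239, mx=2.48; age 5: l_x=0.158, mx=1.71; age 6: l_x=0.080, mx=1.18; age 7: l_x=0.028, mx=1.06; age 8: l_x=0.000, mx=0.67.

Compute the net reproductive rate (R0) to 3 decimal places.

lx·mx by age: 0, 0, 2.29439, 1.04528, 0.59272, 0.27018, 0.0944, 0.02968, 0
R0 = Σ lx·mx = 4.32665 → 4.327

4.327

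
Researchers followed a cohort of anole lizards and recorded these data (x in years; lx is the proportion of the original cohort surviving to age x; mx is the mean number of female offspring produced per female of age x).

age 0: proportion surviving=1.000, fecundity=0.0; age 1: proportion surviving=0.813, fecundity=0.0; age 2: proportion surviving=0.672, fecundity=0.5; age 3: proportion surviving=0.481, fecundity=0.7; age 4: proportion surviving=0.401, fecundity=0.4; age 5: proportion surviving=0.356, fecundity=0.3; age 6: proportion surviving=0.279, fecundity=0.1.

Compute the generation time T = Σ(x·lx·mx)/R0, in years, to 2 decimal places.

lx·mx: 0, 0, 0.336, 0.3367, 0.1604, 0.1068, 0.0279 → R0 = 0.9678
x·lx·mx: 0, 0, 0.672, 1.0101, 0.6416, 0.534, 0.1674 → Σ = 3.0251
T = 3.0251 / 0.9678 = 3.125749… → 3.13

3.13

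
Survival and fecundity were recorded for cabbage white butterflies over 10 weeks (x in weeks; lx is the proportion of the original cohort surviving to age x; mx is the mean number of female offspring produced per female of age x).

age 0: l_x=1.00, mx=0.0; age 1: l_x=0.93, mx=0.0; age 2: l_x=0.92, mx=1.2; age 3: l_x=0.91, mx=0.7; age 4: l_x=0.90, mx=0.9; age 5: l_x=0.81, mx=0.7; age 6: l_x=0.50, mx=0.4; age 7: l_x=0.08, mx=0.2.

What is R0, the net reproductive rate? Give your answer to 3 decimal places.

3.334

lx·mx by age: 0, 0, 1.104, 0.637, 0.81, 0.567, 0.2, 0.016
R0 = Σ lx·mx = 3.334 → 3.334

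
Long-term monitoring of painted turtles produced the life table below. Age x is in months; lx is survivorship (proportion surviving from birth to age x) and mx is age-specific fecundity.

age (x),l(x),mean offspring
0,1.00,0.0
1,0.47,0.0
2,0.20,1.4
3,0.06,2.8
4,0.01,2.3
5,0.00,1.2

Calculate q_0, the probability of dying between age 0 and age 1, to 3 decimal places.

q_0 = (l_0 − l_1) / l_0 = (1 − 0.47) / 1
     = 0.53 / 1 = 0.53 → 0.530

0.530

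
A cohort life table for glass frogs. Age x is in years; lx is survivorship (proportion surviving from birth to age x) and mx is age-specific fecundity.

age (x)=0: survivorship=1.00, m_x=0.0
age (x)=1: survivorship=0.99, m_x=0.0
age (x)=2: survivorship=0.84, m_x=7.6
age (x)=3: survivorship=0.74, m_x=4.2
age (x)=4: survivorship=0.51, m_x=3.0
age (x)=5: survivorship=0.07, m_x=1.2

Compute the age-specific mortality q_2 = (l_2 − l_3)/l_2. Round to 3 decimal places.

q_2 = (l_2 − l_3) / l_2 = (0.84 − 0.74) / 0.84
     = 0.1 / 0.84 = 0.119048… → 0.119

0.119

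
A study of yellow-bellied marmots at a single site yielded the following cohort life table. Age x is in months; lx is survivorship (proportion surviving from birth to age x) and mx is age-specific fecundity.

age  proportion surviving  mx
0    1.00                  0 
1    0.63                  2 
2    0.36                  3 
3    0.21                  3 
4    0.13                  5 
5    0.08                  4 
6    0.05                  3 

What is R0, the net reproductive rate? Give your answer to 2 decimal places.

4.09

lx·mx by age: 0, 1.26, 1.08, 0.63, 0.65, 0.32, 0.15
R0 = Σ lx·mx = 4.09 → 4.09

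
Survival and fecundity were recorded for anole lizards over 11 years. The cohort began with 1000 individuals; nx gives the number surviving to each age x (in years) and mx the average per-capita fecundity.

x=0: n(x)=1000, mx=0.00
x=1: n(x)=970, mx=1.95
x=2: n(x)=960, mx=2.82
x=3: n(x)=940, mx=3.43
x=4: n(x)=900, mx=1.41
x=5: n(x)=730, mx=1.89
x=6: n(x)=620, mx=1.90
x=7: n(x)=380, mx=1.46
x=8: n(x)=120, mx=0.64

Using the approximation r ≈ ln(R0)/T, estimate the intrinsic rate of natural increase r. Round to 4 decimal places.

0.7602

lx = nx/n0 = nx/1000: 1, 0.97, 0.96, 0.94, 0.9, 0.73, 0.62, 0.38, 0.12
R0 = Σ lx·mx = 0 + 1.8915 + 2.7072 + 3.2242 + 1.269 + 1.3797 + 1.178 + 0.5548 + 0.0768 = 12.2812
Σ x·lx·mx = 40.519; T = 40.519/12.2812 = 3.29927…
r ≈ ln(R0)/T = ln(12.2812)/3.29927… = 0.760189… → 0.7602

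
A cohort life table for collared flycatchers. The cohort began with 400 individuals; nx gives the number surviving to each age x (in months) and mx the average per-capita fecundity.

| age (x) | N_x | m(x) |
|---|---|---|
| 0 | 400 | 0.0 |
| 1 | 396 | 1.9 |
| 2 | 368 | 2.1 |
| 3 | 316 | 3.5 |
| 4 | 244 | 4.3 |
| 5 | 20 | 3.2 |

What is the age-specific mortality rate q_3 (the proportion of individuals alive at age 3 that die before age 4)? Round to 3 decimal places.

0.228

lx = nx/n0 = nx/400: 1, 0.99, 0.92, 0.79, 0.61, 0.05
q_3 = (l_3 − l_4) / l_3 = (0.79 − 0.61) / 0.79
     = 0.18 / 0.79 = 0.227848… → 0.228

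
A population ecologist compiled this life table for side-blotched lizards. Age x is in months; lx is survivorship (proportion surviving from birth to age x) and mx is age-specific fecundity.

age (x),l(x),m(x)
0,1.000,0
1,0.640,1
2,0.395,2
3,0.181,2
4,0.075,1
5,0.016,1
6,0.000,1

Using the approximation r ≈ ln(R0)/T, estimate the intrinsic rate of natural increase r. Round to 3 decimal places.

0.323

R0 = Σ lx·mx = 0 + 0.64 + 0.79 + 0.362 + 0.075 + 0.016 + 0 = 1.883
Σ x·lx·mx = 3.686; T = 3.686/1.883 = 1.95751…
r ≈ ln(R0)/T = ln(1.883)/1.95751… = 0.3233… → 0.323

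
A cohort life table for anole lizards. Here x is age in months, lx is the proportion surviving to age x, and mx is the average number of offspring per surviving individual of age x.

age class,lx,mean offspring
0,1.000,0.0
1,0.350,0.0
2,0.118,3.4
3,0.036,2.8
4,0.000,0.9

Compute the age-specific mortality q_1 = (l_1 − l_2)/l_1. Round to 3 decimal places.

0.663

q_1 = (l_1 − l_2) / l_1 = (0.35 − 0.118) / 0.35
     = 0.232 / 0.35 = 0.662857… → 0.663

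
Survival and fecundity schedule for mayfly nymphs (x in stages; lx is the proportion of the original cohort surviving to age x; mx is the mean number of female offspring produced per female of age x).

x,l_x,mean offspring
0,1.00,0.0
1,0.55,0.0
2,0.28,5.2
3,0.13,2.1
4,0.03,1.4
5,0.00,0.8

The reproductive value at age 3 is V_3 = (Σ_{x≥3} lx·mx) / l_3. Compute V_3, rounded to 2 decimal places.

lx·mx for x ≥ 3: 0.273, 0.042, 0 → sum = 0.315
V_3 = 0.315 / l_3 = 0.315 / 0.13 = 2.423077… → 2.42

2.42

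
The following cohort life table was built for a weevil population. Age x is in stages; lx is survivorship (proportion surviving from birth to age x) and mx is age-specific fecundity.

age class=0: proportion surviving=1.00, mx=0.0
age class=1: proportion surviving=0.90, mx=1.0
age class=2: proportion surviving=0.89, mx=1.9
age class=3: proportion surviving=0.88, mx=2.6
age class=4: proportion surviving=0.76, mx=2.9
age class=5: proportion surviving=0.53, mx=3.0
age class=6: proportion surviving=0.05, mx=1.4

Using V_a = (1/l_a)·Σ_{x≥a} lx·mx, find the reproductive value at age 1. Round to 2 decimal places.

lx·mx for x ≥ 1: 0.9, 1.691, 2.288, 2.204, 1.59, 0.07 → sum = 8.743
V_1 = 8.743 / l_1 = 8.743 / 0.9 = 9.714444… → 9.71

9.71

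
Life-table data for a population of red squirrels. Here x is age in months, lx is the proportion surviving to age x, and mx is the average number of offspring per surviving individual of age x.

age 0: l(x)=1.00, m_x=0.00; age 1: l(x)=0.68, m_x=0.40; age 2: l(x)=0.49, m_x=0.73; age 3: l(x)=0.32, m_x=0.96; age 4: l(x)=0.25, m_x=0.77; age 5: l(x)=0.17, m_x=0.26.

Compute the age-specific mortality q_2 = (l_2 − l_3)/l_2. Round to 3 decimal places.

q_2 = (l_2 − l_3) / l_2 = (0.49 − 0.32) / 0.49
     = 0.17 / 0.49 = 0.346939… → 0.347

0.347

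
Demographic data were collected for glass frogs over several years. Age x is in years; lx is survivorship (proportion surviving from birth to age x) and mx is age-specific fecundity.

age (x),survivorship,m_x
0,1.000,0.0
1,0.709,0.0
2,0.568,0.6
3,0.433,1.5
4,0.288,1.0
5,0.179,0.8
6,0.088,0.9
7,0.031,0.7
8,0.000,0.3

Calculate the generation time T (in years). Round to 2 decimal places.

lx·mx: 0, 0, 0.3408, 0.6495, 0.288, 0.1432, 0.0792, 0.0217, 0 → R0 = 1.5224
x·lx·mx: 0, 0, 0.6816, 1.9485, 1.152, 0.716, 0.4752, 0.1519, 0 → Σ = 5.1252
T = 5.1252 / 1.5224 = 3.366527… → 3.37

3.37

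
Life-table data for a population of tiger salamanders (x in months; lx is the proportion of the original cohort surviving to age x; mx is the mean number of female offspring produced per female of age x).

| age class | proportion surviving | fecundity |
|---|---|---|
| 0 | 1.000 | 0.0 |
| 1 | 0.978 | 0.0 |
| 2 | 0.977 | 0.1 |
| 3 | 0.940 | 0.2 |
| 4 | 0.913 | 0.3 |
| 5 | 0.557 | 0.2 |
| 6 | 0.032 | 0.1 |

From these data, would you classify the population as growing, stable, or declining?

R0 = Σ lx·mx = 0 + 0 + 0.0977 + 0.188 + 0.2739 + 0.1114 + 0.0032 = 0.6742
R0 < 1, so the population is declining.

declining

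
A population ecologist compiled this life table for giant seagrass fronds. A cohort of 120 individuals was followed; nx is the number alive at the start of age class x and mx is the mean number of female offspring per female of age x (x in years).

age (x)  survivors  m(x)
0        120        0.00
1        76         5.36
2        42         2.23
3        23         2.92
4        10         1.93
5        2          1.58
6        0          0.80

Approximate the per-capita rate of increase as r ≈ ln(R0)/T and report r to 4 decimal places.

lx = nx/n0 = nx/120: 1, 0.63333…, 0.35, 0.19167…, 0.08333…, 0.01667…, 0
R0 = Σ lx·mx = 0 + 3.39467… + 0.7805 + 0.55967… + 0.16083… + 0.02633… + 0 = 4.922…
Σ x·lx·mx = 7.409667…; T = 7.409667…/4.922… = 1.50542…
r ≈ ln(R0)/T = ln(4.922…)/1.50542… = 1.058653… → 1.0587

1.0587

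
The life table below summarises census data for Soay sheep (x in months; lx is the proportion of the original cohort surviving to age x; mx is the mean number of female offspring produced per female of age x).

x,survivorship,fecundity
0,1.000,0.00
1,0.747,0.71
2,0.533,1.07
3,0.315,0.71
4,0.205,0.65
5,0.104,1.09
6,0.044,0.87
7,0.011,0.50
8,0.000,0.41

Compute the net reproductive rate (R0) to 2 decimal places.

1.61

lx·mx by age: 0, 0.53037, 0.57031, 0.22365, 0.13325, 0.11336, 0.03828, 0.0055, 0
R0 = Σ lx·mx = 1.61472 → 1.61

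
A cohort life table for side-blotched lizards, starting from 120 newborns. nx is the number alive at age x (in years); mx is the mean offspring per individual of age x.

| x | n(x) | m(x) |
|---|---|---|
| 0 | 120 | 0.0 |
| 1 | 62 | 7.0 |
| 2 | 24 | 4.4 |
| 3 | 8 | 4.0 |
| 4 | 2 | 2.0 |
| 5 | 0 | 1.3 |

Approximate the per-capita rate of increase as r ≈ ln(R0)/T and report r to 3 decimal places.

1.192

lx = nx/n0 = nx/120: 1, 0.51667…, 0.2, 0.06667…, 0.01667…, 0
R0 = Σ lx·mx = 0 + 3.61667… + 0.88 + 0.26667… + 0.03333… + 0 = 4.796667…
Σ x·lx·mx = 6.31…; T = 6.31…/4.796667… = 1.3155…
r ≈ ln(R0)/T = ln(4.796667…)/1.3155… = 1.19189… → 1.192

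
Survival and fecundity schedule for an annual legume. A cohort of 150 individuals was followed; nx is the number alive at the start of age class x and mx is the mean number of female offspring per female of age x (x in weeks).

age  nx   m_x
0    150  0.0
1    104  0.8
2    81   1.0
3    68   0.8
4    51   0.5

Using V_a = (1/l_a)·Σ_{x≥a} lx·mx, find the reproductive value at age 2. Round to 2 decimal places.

1.99

lx = nx/n0 = nx/150: 1, 0.69333…, 0.54, 0.45333…, 0.34
lx·mx for x ≥ 2: 0.54, 0.362667…, 0.17 → sum = 1.072667…
V_2 = 1.072667… / l_2 = 1.072667… / 0.54 = 1.98642… → 1.99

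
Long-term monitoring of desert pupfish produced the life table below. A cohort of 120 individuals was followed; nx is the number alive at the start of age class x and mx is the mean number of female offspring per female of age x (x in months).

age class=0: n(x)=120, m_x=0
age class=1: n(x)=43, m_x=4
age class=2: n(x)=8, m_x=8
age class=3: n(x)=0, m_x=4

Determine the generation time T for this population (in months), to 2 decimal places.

lx = nx/n0 = nx/120: 1, 0.35833…, 0.06667…, 0
lx·mx: 0, 1.433333…, 0.533333…, 0 → R0 = 1.966667…
x·lx·mx: 0, 1.433333…, 1.066667…, 0 → Σ = 2.5…
T = 2.5… / 1.966667… = 1.271186… → 1.27

1.27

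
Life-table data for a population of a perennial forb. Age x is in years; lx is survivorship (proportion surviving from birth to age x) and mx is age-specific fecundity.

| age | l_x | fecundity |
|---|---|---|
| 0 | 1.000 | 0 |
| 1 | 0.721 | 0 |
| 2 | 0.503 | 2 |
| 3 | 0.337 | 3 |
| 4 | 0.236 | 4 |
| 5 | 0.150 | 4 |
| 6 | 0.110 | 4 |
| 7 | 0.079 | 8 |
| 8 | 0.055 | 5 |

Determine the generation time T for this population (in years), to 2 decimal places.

lx·mx: 0, 0, 1.006, 1.011, 0.944, 0.6, 0.44, 0.632, 0.275 → R0 = 4.908
x·lx·mx: 0, 0, 2.012, 3.033, 3.776, 3, 2.64, 4.424, 2.2 → Σ = 21.085
T = 21.085 / 4.908 = 4.296047… → 4.30

4.30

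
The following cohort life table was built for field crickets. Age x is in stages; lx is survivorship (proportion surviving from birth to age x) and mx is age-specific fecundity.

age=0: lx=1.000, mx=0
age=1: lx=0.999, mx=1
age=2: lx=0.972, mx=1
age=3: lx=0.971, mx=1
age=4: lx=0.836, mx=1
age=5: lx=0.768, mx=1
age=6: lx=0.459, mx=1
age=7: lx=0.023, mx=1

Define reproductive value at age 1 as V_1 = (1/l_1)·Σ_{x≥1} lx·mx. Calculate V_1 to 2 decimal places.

5.03

lx·mx for x ≥ 1: 0.999, 0.972, 0.971, 0.836, 0.768, 0.459, 0.023 → sum = 5.028
V_1 = 5.028 / l_1 = 5.028 / 0.999 = 5.033033… → 5.03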